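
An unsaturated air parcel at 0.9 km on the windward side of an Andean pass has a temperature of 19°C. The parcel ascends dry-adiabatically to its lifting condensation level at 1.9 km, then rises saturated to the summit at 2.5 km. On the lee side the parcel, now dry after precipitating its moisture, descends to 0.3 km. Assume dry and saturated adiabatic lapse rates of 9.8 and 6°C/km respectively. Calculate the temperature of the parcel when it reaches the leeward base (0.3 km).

27.16°C

900 → 1900 m (dry, 9.8°C/km): ΔT = -9.8 × 1 = -9.8°C → T = 9.2°C
1900 → 2500 m (saturated, 6°C/km): ΔT = -6 × 0.6 = -3.6°C → T = 5.6°C
2500 → 300 m (dry descent, 9.8°C/km): ΔT = +9.8 × 2.2 = +21.56°C → T = 27.16°C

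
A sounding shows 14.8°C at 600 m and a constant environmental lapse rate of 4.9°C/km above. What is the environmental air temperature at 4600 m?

Environmental to 4600 m: -4.9 × 4 km = -19.6°C, so T = -4.8°C.

-4.8°C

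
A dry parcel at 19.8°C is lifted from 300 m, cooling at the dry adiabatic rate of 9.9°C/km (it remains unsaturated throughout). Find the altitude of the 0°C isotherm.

Height above start = (19.8 − 0) / 9.9 = 2 km
Altitude = 300 m + 2000 m = 2300 m

2300 m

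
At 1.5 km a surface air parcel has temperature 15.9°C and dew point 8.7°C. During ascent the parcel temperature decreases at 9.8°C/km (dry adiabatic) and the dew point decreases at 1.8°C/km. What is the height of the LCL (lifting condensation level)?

T and T_d converge at 9.8 − 1.8 = 8°C per km
Height above start = (15.9 − 8.7) / 8 = 0.9 km
LCL altitude = 1500 m + 900 m = 2400 m

2.4 km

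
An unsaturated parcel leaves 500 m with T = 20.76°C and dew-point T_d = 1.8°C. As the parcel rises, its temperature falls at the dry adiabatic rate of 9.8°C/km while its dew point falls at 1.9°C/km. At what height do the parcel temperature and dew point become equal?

2900 m

T and T_d converge at 9.8 − 1.9 = 7.9°C per km
Height above start = (20.76 − 1.8) / 7.9 = 2.4 km
LCL altitude = 500 m + 2400 m = 2900 m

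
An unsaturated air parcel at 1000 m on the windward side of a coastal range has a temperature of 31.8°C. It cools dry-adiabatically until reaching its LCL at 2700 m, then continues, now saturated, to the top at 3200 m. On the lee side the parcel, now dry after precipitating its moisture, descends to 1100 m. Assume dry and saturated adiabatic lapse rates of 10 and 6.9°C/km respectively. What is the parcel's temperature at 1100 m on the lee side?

32.35°C

1000–2700 m, dry: Δz = 1.7 km ⇒ ΔT = -17°C; T = 14.8°C
2700–3200 m, saturated: Δz = 0.5 km ⇒ ΔT = -3.45°C; T = 11.35°C
3200–1100 m, dry descent: Δz = 2.1 km ⇒ ΔT = +21°C; T = 32.35°C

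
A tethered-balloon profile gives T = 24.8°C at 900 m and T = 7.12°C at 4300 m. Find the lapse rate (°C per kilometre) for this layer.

Γ = −ΔT/Δz = (24.8 − 7.12) / (4300 − 900) m
  = 17.68°C / 3.4 km = 5.2°C/km

5.2°C/km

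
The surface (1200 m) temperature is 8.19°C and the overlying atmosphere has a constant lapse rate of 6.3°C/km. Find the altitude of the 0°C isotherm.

2500 m

Height above start = (8.19 − 0) / 6.3 = 1.3 km
Altitude = 1200 m + 1300 m = 2500 m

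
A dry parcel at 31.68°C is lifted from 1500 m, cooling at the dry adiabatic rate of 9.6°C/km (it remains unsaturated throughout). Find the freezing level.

Height above start = (31.68 − 0) / 9.6 = 3.3 km
Altitude = 1500 m + 3300 m = 4800 m

4800 m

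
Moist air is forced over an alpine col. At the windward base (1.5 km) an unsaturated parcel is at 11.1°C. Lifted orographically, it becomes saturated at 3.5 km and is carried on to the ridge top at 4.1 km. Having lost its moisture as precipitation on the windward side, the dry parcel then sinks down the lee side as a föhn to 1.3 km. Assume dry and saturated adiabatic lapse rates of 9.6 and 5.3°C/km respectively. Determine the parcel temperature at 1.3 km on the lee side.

1500–3500 m, dry: Δz = 2 km ⇒ ΔT = -19.2°C; T = -8.1°C
3500–4100 m, saturated: Δz = 0.6 km ⇒ ΔT = -3.18°C; T = -11.28°C
4100–1300 m, dry descent: Δz = 2.8 km ⇒ ΔT = +26.88°C; T = 15.6°C

15.6°C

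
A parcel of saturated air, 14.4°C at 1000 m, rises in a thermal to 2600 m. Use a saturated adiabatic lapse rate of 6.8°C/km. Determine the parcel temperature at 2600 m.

1000–2600 m, saturated adiabatic: Δz = 1.6 km ⇒ ΔT = -10.88°C; T = 3.52°C

3.52°C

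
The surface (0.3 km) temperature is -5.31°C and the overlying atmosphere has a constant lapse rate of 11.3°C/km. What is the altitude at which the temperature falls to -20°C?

Height above start = (-5.31 − (-20)) / 11.3 = 1.3 km
Altitude = 300 m + 1300 m = 1600 m

1.6 km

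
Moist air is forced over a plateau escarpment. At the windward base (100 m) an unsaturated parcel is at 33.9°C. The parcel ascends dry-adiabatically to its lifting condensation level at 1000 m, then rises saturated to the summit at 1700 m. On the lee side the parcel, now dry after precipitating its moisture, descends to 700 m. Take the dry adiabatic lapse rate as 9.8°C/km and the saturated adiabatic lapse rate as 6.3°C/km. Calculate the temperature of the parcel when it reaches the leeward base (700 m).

100–1000 m, dry: Δz = 0.9 km ⇒ ΔT = -8.82°C; T = 25.08°C
1000–1700 m, saturated: Δz = 0.7 km ⇒ ΔT = -4.41°C; T = 20.67°C
1700–700 m, dry descent: Δz = 1 km ⇒ ΔT = +9.8°C; T = 30.47°C

30.47°C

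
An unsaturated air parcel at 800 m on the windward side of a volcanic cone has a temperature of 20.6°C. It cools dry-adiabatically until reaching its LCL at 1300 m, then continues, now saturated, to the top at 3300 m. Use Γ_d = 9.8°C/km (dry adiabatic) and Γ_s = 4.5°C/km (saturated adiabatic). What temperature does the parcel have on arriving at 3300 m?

800 → 1300 m (dry, 9.8°C/km): ΔT = -9.8 × 0.5 = -4.9°C → T = 15.7°C
1300 → 3300 m (saturated, 4.5°C/km): ΔT = -4.5 × 2 = -9°C → T = 6.7°C

6.7°C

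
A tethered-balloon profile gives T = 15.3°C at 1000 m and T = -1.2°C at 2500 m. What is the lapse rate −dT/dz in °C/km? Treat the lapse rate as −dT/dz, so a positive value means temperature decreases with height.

11°C/km

Γ = −ΔT/Δz = (15.3 − (-1.2)) / (2500 − 1000) m
  = 16.5°C / 1.5 km = 11°C/km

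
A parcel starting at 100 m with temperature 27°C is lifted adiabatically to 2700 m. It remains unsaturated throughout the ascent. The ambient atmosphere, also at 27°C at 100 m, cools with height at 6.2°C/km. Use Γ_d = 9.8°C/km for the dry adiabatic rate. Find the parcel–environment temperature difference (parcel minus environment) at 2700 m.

Parcel:
  100 → 2700 m (dry, 9.8°C/km): ΔT = -9.8 × 2.6 = -25.48°C → T = 1.52°C
Environment:
  100 → 2700 m (environment, 6.2°C/km): ΔT = -6.2 × 2.6 = -16.12°C → T = 10.88°C
T_parcel − T_env = 1.52 − 10.88 = -9.36°C

-9.36°C (parcel cooler than environment)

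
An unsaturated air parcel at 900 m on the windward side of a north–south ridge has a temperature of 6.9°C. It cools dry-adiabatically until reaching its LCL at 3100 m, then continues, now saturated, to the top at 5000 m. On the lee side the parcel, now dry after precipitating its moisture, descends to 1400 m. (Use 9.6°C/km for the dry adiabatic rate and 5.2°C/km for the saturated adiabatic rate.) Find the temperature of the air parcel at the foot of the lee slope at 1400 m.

900 → 3100 m (dry, 9.6°C/km): ΔT = -9.6 × 2.2 = -21.12°C → T = -14.22°C
3100 → 5000 m (saturated, 5.2°C/km): ΔT = -5.2 × 1.9 = -9.88°C → T = -24.1°C
5000 → 1400 m (dry descent, 9.6°C/km): ΔT = +9.6 × 3.6 = +34.56°C → T = 10.46°C

10.46°C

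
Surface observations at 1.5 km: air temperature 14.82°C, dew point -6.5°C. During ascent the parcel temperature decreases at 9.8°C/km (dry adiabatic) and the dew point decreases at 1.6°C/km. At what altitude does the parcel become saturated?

T and T_d converge at 9.8 − 1.6 = 8.2°C per km
Height above start = (14.82 − (-6.5)) / 8.2 = 2.6 km
LCL altitude = 1500 m + 2600 m = 4100 m

4.1 km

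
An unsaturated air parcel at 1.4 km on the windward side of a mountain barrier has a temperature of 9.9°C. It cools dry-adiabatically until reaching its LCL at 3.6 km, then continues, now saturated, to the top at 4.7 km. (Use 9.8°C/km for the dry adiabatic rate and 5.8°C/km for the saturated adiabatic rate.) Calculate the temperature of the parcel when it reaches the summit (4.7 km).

1400 → 3600 m (dry, 9.8°C/km): ΔT = -9.8 × 2.2 = -21.56°C → T = -11.66°C
3600 → 4700 m (saturated, 5.8°C/km): ΔT = -5.8 × 1.1 = -6.38°C → T = -18.04°C

-18.04°C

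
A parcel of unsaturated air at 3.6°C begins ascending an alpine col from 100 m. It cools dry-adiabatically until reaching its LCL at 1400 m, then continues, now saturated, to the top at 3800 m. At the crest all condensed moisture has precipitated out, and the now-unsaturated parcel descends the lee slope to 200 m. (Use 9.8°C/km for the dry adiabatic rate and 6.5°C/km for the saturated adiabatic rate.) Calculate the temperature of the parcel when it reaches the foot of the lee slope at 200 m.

From 100 m to 1400 m (dry): cools by 9.8 × 1.3 = 12.74°C, giving -9.14°C.
From 1400 m to 3800 m (saturated): cools by 6.5 × 2.4 = 15.6°C, giving -24.74°C.
From 3800 m to 200 m (dry descent): warms by 9.8 × 3.6 = 35.28°C, giving 10.54°C.

10.54°C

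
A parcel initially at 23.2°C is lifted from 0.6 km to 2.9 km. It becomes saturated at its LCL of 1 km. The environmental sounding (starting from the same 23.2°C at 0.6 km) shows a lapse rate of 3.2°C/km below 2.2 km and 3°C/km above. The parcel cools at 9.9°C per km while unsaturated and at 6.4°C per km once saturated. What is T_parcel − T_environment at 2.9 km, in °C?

-8.9°C (parcel cooler than environment)

Parcel:
  Dry to 1000 m: -9.9 × 0.4 km = -3.96°C, so T = 19.24°C.
  Saturated to 2900 m: -6.4 × 1.9 km = -12.16°C, so T = 7.08°C.
Environment:
  Environment, lower layer to 2200 m: -3.2 × 1.6 km = -5.12°C, so T = 18.08°C.
  Environment, upper layer to 2900 m: -3 × 0.7 km = -2.1°C, so T = 15.98°C.
T_parcel − T_env = 7.08 − 15.98 = -8.9°C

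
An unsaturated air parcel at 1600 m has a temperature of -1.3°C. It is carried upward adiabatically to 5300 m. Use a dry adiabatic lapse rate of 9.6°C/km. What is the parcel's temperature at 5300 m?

-36.82°C

From 1600 m to 5300 m (dry adiabatic): cools by 9.6 × 3.7 = 35.52°C, giving -36.82°C.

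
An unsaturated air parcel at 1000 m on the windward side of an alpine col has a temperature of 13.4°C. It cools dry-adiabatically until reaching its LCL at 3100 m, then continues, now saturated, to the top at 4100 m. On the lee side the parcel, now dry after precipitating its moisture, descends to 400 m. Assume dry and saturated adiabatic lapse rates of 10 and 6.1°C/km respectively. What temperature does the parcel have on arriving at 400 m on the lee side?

1000–3100 m, dry: Δz = 2.1 km ⇒ ΔT = -21°C; T = -7.6°C
3100–4100 m, saturated: Δz = 1 km ⇒ ΔT = -6.1°C; T = -13.7°C
4100–400 m, dry descent: Δz = 3.7 km ⇒ ΔT = +37°C; T = 23.3°C

23.3°C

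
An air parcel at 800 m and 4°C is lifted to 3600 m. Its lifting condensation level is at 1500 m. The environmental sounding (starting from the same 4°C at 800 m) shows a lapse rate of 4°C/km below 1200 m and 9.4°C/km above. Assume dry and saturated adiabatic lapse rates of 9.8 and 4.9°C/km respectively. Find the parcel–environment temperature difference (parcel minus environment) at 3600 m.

+7.01°C (parcel warmer than environment)

Parcel:
  800–1500 m, dry: Δz = 0.7 km ⇒ ΔT = -6.86°C; T = -2.86°C
  1500–3600 m, saturated: Δz = 2.1 km ⇒ ΔT = -10.29°C; T = -13.15°C
Environment:
  800–1200 m, environment, lower layer: Δz = 0.4 km ⇒ ΔT = -1.6°C; T = 2.4°C
  1200–3600 m, environment, upper layer: Δz = 2.4 km ⇒ ΔT = -22.56°C; T = -20.16°C
T_parcel − T_env = -13.15 − (-20.16) = +7.01°C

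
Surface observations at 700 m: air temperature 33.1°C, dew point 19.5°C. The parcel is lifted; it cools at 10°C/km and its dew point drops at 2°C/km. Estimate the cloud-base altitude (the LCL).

T and T_d converge at 10 − 2 = 8°C per km
Height above start = (33.1 − 19.5) / 8 = 1.7 km
LCL altitude = 700 m + 1700 m = 2400 m

2400 m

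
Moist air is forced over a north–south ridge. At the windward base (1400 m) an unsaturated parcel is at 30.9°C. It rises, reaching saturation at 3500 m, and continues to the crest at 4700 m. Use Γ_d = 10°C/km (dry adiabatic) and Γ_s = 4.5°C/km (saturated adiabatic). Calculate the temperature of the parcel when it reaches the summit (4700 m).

4.5°C

1400–3500 m, dry: Δz = 2.1 km ⇒ ΔT = -21°C; T = 9.9°C
3500–4700 m, saturated: Δz = 1.2 km ⇒ ΔT = -5.4°C; T = 4.5°C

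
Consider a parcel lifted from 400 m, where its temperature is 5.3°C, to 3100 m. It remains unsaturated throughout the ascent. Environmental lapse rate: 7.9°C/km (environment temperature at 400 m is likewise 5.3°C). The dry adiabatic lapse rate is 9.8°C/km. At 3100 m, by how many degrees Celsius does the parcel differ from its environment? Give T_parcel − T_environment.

Parcel:
  From 400 m to 3100 m (dry): cools by 9.8 × 2.7 = 26.46°C, giving -21.16°C.
Environment:
  From 400 m to 3100 m (environment): cools by 7.9 × 2.7 = 21.33°C, giving -16.03°C.
T_parcel − T_env = -21.16 − (-16.03) = -5.13°C

-5.13°C (parcel cooler than environment)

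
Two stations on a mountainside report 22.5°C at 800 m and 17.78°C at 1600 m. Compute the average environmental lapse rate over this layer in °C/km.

Γ = −ΔT/Δz = (22.5 − 17.78) / (1600 − 800) m
  = 4.72°C / 0.8 km = 5.9°C/km

5.9°C/km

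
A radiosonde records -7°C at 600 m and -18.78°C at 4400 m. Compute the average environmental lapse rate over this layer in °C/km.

3.1°C/km

Γ = −ΔT/Δz = (-7 − (-18.78)) / (4400 − 600) m
  = 11.78°C / 3.8 km = 3.1°C/km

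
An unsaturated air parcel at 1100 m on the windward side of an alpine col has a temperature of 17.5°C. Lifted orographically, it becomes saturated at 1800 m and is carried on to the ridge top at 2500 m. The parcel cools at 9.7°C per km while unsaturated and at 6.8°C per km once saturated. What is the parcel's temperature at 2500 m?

5.95°C

Dry to 1800 m: -9.7 × 0.7 km = -6.79°C, so T = 10.71°C.
Saturated to 2500 m: -6.8 × 0.7 km = -4.76°C, so T = 5.95°C.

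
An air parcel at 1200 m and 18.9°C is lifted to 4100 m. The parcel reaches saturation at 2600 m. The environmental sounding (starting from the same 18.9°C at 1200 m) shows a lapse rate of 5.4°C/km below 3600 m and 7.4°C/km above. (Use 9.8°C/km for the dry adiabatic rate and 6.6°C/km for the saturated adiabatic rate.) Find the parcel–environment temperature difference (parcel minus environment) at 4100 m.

-6.96°C (parcel cooler than environment)

Parcel:
  1200 → 2600 m (dry, 9.8°C/km): ΔT = -9.8 × 1.4 = -13.72°C → T = 5.18°C
  2600 → 4100 m (saturated, 6.6°C/km): ΔT = -6.6 × 1.5 = -9.9°C → T = -4.72°C
Environment:
  1200 → 3600 m (environment, lower layer, 5.4°C/km): ΔT = -5.4 × 2.4 = -12.96°C → T = 5.94°C
  3600 → 4100 m (environment, upper layer, 7.4°C/km): ΔT = -7.4 × 0.5 = -3.7°C → T = 2.24°C
T_parcel − T_env = -4.72 − 2.24 = -6.96°C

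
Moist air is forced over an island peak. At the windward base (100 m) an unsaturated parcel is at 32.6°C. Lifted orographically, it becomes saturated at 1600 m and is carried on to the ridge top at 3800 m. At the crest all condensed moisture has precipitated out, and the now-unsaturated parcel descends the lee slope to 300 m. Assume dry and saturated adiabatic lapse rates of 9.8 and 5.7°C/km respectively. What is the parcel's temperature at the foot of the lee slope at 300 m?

39.66°C

100 → 1600 m (dry, 9.8°C/km): ΔT = -9.8 × 1.5 = -14.7°C → T = 17.9°C
1600 → 3800 m (saturated, 5.7°C/km): ΔT = -5.7 × 2.2 = -12.54°C → T = 5.36°C
3800 → 300 m (dry descent, 9.8°C/km): ΔT = +9.8 × 3.5 = +34.3°C → T = 39.66°C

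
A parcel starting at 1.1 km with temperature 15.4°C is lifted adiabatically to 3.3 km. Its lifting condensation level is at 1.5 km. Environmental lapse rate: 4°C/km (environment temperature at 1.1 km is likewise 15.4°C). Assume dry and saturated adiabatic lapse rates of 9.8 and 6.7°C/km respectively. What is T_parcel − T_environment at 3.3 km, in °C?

-7.18°C (parcel cooler than environment)

Parcel:
  Dry to 1500 m: -9.8 × 0.4 km = -3.92°C, so T = 11.48°C.
  Saturated to 3300 m: -6.7 × 1.8 km = -12.06°C, so T = -0.58°C.
Environment:
  Environment to 3300 m: -4 × 2.2 km = -8.8°C, so T = 6.6°C.
T_parcel − T_env = -0.58 − 6.6 = -7.18°C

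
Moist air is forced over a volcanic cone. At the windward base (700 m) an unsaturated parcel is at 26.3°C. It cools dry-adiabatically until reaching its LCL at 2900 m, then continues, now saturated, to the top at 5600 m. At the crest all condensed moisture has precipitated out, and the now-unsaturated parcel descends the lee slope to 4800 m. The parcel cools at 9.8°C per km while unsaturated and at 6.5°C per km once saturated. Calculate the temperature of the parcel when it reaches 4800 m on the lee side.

700 → 2900 m (dry, 9.8°C/km): ΔT = -9.8 × 2.2 = -21.56°C → T = 4.74°C
2900 → 5600 m (saturated, 6.5°C/km): ΔT = -6.5 × 2.7 = -17.55°C → T = -12.81°C
5600 → 4800 m (dry descent, 9.8°C/km): ΔT = +9.8 × 0.8 = +7.84°C → T = -4.97°C

-4.97°C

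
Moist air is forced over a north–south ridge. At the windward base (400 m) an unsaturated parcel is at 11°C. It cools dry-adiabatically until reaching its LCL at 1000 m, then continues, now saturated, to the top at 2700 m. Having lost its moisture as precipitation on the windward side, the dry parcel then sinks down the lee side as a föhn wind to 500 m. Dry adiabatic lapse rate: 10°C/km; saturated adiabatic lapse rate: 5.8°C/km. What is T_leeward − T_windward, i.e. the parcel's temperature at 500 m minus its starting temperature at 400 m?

400 → 1000 m (dry, 10°C/km): ΔT = -10 × 0.6 = -6°C → T = 5°C
1000 → 2700 m (saturated, 5.8°C/km): ΔT = -5.8 × 1.7 = -9.86°C → T = -4.86°C
2700 → 500 m (dry descent, 10°C/km): ΔT = +10 × 2.2 = +22°C → T = 17.14°C
Net change vs windward start: 17.14 − 11 = +6.14°C

+6.14°C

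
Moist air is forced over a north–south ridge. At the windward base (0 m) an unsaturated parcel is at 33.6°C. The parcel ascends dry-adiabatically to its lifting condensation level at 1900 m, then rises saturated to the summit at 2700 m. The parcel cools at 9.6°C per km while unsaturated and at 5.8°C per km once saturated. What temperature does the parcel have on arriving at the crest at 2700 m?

From 0 m to 1900 m (dry): cools by 9.6 × 1.9 = 18.24°C, giving 15.36°C.
From 1900 m to 2700 m (saturated): cools by 5.8 × 0.8 = 4.64°C, giving 10.72°C.

10.72°C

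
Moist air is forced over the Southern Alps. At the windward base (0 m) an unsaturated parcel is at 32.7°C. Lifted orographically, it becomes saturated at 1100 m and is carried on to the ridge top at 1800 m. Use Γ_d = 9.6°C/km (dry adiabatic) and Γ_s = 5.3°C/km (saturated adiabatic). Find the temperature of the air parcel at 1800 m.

Dry to 1100 m: -9.6 × 1.1 km = -10.56°C, so T = 22.14°C.
Saturated to 1800 m: -5.3 × 0.7 km = -3.71°C, so T = 18.43°C.

18.43°C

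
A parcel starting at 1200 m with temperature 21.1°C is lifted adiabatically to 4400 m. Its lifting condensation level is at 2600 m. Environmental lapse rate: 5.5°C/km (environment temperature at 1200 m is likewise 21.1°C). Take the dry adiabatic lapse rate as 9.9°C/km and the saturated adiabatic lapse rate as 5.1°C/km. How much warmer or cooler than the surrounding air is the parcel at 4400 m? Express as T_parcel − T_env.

-5.44°C (parcel cooler than environment)

Parcel:
  Dry to 2600 m: -9.9 × 1.4 km = -13.86°C, so T = 7.24°C.
  Saturated to 4400 m: -5.1 × 1.8 km = -9.18°C, so T = -1.94°C.
Environment:
  Environment to 4400 m: -5.5 × 3.2 km = -17.6°C, so T = 3.5°C.
T_parcel − T_env = -1.94 − 3.5 = -5.44°C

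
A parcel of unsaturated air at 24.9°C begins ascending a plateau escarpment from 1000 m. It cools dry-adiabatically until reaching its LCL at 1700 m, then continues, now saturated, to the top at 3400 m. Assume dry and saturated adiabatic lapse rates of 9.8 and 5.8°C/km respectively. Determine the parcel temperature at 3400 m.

8.18°C

1000–1700 m, dry: Δz = 0.7 km ⇒ ΔT = -6.86°C; T = 18.04°C
1700–3400 m, saturated: Δz = 1.7 km ⇒ ΔT = -9.86°C; T = 8.18°C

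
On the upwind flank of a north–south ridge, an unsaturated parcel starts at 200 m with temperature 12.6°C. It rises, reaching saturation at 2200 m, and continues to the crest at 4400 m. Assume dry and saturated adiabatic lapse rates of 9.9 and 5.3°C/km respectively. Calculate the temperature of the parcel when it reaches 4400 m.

-18.86°C

200 → 2200 m (dry, 9.9°C/km): ΔT = -9.9 × 2 = -19.8°C → T = -7.2°C
2200 → 4400 m (saturated, 5.3°C/km): ΔT = -5.3 × 2.2 = -11.66°C → T = -18.86°C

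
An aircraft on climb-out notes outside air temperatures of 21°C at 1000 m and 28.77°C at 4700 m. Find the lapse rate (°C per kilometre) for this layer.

Γ = −ΔT/Δz = (21 − 28.77) / (4700 − 1000) m
  = -7.77°C / 3.7 km = -2.1°C/km

-2.1°C/km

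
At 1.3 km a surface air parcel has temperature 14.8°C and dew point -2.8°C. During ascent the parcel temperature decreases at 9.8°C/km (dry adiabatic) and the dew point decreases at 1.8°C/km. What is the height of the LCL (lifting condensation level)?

T and T_d converge at 9.8 − 1.8 = 8°C per km
Height above start = (14.8 − (-2.8)) / 8 = 2.2 km
LCL altitude = 1300 m + 2200 m = 3500 m

3.5 km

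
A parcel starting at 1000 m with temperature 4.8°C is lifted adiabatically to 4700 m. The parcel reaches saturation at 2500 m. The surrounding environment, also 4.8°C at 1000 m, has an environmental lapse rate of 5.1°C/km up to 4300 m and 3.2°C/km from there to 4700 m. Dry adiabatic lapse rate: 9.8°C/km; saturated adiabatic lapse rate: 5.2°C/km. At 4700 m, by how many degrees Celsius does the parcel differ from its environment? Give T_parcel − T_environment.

-8.03°C (parcel cooler than environment)

Parcel:
  1000 → 2500 m (dry, 9.8°C/km): ΔT = -9.8 × 1.5 = -14.7°C → T = -9.9°C
  2500 → 4700 m (saturated, 5.2°C/km): ΔT = -5.2 × 2.2 = -11.44°C → T = -21.34°C
Environment:
  1000 → 4300 m (environment, lower layer, 5.1°C/km): ΔT = -5.1 × 3.3 = -16.83°C → T = -12.03°C
  4300 → 4700 m (environment, upper layer, 3.2°C/km): ΔT = -3.2 × 0.4 = -1.28°C → T = -13.31°C
T_parcel − T_env = -21.34 − (-13.31) = -8.03°C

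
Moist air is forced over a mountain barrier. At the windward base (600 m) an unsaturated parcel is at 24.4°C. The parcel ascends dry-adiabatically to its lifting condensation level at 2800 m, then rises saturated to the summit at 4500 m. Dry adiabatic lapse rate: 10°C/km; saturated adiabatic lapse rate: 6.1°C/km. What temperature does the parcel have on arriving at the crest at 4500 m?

Dry to 2800 m: -10 × 2.2 km = -22°C, so T = 2.4°C.
Saturated to 4500 m: -6.1 × 1.7 km = -10.37°C, so T = -7.97°C.

-7.97°C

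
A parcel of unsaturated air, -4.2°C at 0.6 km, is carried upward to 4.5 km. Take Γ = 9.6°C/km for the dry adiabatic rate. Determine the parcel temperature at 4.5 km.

From 600 m to 4500 m (dry adiabatic): cools by 9.6 × 3.9 = 37.44°C, giving -41.64°C.

-41.64°C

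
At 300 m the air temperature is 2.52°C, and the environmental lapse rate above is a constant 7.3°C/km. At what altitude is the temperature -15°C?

2700 m

Height above start = (2.52 − (-15)) / 7.3 = 2.4 km
Altitude = 300 m + 2400 m = 2700 m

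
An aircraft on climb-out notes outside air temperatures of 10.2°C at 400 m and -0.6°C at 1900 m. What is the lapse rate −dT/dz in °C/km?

Γ = −ΔT/Δz = (10.2 − (-0.6)) / (1900 − 400) m
  = 10.8°C / 1.5 km = 7.2°C/km

7.2°C/km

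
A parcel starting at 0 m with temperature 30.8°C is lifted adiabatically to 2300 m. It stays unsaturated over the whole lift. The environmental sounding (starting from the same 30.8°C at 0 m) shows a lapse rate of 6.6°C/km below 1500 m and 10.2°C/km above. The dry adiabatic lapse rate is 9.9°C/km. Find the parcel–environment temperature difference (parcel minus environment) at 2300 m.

-4.71°C (parcel cooler than environment)

Parcel:
  Dry to 2300 m: -9.9 × 2.3 km = -22.77°C, so T = 8.03°C.
Environment:
  Environment, lower layer to 1500 m: -6.6 × 1.5 km = -9.9°C, so T = 20.9°C.
  Environment, upper layer to 2300 m: -10.2 × 0.8 km = -8.16°C, so T = 12.74°C.
T_parcel − T_env = 8.03 − 12.74 = -4.71°C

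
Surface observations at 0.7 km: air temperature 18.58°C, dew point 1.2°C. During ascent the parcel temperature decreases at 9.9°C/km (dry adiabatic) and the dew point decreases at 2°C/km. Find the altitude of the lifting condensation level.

T and T_d converge at 9.9 − 2 = 7.9°C per km
Height above start = (18.58 − 1.2) / 7.9 = 2.2 km
LCL altitude = 700 m + 2200 m = 2900 m

2.9 km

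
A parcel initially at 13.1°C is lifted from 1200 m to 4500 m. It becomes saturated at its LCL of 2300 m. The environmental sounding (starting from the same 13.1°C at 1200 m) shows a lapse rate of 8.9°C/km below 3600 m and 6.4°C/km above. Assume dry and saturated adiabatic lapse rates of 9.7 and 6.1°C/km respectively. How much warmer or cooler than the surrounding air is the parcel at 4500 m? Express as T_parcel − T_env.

+3.03°C (parcel warmer than environment)

Parcel:
  1200–2300 m, dry: Δz = 1.1 km ⇒ ΔT = -10.67°C; T = 2.43°C
  2300–4500 m, saturated: Δz = 2.2 km ⇒ ΔT = -13.42°C; T = -10.99°C
Environment:
  1200–3600 m, environment, lower layer: Δz = 2.4 km ⇒ ΔT = -21.36°C; T = -8.26°C
  3600–4500 m, environment, upper layer: Δz = 0.9 km ⇒ ΔT = -5.76°C; T = -14.02°C
T_parcel − T_env = -10.99 − (-14.02) = +3.03°C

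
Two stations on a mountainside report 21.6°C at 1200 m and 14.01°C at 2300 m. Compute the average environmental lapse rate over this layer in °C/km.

Γ = −ΔT/Δz = (21.6 − 14.01) / (2300 − 1200) m
  = 7.59°C / 1.1 km = 6.9°C/km

6.9°C/km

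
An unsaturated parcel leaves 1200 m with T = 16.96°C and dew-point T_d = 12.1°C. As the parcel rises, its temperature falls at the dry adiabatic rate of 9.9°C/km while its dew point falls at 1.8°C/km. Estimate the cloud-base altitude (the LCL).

1800 m

T and T_d converge at 9.9 − 1.8 = 8.1°C per km
Height above start = (16.96 − 12.1) / 8.1 = 0.6 km
LCL altitude = 1200 m + 600 m = 1800 m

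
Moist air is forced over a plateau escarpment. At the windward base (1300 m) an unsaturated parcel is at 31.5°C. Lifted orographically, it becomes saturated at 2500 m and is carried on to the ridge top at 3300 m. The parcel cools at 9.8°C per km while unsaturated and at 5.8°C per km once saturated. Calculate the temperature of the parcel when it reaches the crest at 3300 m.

Dry to 2500 m: -9.8 × 1.2 km = -11.76°C, so T = 19.74°C.
Saturated to 3300 m: -5.8 × 0.8 km = -4.64°C, so T = 15.1°C.

15.1°C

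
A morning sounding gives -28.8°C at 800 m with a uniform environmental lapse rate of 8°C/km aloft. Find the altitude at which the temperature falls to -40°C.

Height above start = (-28.8 − (-40)) / 8 = 1.4 km
Altitude = 800 m + 1400 m = 2200 m

2200 m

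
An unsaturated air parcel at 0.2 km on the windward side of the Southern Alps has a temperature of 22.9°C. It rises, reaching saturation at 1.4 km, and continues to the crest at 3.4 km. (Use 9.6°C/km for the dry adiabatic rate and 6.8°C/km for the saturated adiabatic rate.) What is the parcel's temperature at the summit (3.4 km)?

-2.22°C

200–1400 m, dry: Δz = 1.2 km ⇒ ΔT = -11.52°C; T = 11.38°C
1400–3400 m, saturated: Δz = 2 km ⇒ ΔT = -13.6°C; T = -2.22°C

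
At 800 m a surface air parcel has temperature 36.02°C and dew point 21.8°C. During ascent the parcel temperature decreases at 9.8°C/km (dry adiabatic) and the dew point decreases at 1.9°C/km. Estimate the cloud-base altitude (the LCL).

T and T_d converge at 9.8 − 1.9 = 7.9°C per km
Height above start = (36.02 − 21.8) / 7.9 = 1.8 km
LCL altitude = 800 m + 1800 m = 2600 m

2600 m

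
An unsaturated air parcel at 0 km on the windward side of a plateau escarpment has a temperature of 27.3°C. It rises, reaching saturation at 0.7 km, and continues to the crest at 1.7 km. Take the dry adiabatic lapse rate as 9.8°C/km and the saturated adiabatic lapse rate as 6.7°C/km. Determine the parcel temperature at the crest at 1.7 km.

13.74°C

From 0 m to 700 m (dry): cools by 9.8 × 0.7 = 6.86°C, giving 20.44°C.
From 700 m to 1700 m (saturated): cools by 6.7 × 1 = 6.7°C, giving 13.74°C.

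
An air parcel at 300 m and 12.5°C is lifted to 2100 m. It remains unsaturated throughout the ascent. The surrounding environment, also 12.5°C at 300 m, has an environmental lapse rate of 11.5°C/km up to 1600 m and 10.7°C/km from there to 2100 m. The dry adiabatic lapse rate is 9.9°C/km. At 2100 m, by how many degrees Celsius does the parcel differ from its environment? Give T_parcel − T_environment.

+2.48°C (parcel warmer than environment)

Parcel:
  Dry to 2100 m: -9.9 × 1.8 km = -17.82°C, so T = -5.32°C.
Environment:
  Environment, lower layer to 1600 m: -11.5 × 1.3 km = -14.95°C, so T = -2.45°C.
  Environment, upper layer to 2100 m: -10.7 × 0.5 km = -5.35°C, so T = -7.8°C.
T_parcel − T_env = -5.32 − (-7.8) = +2.48°C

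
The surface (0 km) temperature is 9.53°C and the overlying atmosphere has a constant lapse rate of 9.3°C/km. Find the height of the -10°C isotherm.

2.1 km

Height above start = (9.53 − (-10)) / 9.3 = 2.1 km
Altitude = 0 m + 2100 m = 2100 m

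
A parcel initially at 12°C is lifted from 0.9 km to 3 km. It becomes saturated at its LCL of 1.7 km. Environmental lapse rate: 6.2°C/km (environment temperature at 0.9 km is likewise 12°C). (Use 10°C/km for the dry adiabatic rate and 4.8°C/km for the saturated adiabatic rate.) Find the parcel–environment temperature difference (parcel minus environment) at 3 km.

Parcel:
  900–1700 m, dry: Δz = 0.8 km ⇒ ΔT = -8°C; T = 4°C
  1700–3000 m, saturated: Δz = 1.3 km ⇒ ΔT = -6.24°C; T = -2.24°C
Environment:
  900–3000 m, environment: Δz = 2.1 km ⇒ ΔT = -13.02°C; T = -1.02°C
T_parcel − T_env = -2.24 − (-1.02) = -1.22°C

-1.22°C (parcel cooler than environment)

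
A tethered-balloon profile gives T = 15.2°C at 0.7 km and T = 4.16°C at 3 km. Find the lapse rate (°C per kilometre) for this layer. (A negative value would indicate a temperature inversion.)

4.8°C/km

Γ = −ΔT/Δz = (15.2 − 4.16) / (3000 − 700) m
  = 11.04°C / 2.3 km = 4.8°C/km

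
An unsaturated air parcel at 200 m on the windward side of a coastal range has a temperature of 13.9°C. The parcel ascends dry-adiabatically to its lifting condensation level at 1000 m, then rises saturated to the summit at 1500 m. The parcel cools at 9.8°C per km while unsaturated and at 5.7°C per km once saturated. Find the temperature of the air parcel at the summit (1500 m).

200–1000 m, dry: Δz = 0.8 km ⇒ ΔT = -7.84°C; T = 6.06°C
1000–1500 m, saturated: Δz = 0.5 km ⇒ ΔT = -2.85°C; T = 3.21°C

3.21°C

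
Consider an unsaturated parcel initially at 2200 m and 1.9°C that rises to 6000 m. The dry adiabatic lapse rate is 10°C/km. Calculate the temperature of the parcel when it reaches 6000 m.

-36.1°C

From 2200 m to 6000 m (dry adiabatic): cools by 10 × 3.8 = 38°C, giving -36.1°C.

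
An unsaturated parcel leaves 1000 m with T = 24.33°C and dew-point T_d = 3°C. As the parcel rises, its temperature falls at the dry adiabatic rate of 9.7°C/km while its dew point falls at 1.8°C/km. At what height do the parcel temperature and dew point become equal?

3700 m

T and T_d converge at 9.7 − 1.8 = 7.9°C per km
Height above start = (24.33 − 3) / 7.9 = 2.7 km
LCL altitude = 1000 m + 2700 m = 3700 m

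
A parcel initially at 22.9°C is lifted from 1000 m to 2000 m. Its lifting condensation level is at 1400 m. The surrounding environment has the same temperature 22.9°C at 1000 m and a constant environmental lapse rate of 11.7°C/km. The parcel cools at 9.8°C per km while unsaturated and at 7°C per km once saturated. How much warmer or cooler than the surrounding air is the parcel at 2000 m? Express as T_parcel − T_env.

Parcel:
  1000–1400 m, dry: Δz = 0.4 km ⇒ ΔT = -3.92°C; T = 18.98°C
  1400–2000 m, saturated: Δz = 0.6 km ⇒ ΔT = -4.2°C; T = 14.78°C
Environment:
  1000–2000 m, environment: Δz = 1 km ⇒ ΔT = -11.7°C; T = 11.2°C
T_parcel − T_env = 14.78 − 11.2 = +3.58°C

+3.58°C (parcel warmer than environment)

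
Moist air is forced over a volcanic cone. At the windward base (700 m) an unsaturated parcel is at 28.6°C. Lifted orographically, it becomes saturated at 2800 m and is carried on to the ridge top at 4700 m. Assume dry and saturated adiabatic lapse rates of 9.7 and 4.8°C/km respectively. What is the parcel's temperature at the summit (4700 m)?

-0.89°C

700–2800 m, dry: Δz = 2.1 km ⇒ ΔT = -20.37°C; T = 8.23°C
2800–4700 m, saturated: Δz = 1.9 km ⇒ ΔT = -9.12°C; T = -0.89°C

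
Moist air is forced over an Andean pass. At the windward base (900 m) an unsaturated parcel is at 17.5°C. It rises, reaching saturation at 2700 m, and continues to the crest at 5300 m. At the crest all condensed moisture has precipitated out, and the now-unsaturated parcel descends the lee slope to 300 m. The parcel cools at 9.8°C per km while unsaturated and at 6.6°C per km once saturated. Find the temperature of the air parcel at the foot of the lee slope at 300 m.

From 900 m to 2700 m (dry): cools by 9.8 × 1.8 = 17.64°C, giving -0.14°C.
From 2700 m to 5300 m (saturated): cools by 6.6 × 2.6 = 17.16°C, giving -17.3°C.
From 5300 m to 300 m (dry descent): warms by 9.8 × 5 = 49°C, giving 31.7°C.

31.7°C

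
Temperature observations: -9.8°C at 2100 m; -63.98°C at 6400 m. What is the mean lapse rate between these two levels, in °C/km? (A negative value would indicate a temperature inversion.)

12.6°C/km

Γ = −ΔT/Δz = (-9.8 − (-63.98)) / (6400 − 2100) m
  = 54.18°C / 4.3 km = 12.6°C/km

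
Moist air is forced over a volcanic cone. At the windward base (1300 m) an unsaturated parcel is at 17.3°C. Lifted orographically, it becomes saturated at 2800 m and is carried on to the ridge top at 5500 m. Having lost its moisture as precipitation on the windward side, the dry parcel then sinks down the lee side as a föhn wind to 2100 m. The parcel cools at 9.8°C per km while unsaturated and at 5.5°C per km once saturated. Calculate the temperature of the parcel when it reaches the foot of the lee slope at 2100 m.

From 1300 m to 2800 m (dry): cools by 9.8 × 1.5 = 14.7°C, giving 2.6°C.
From 2800 m to 5500 m (saturated): cools by 5.5 × 2.7 = 14.85°C, giving -12.25°C.
From 5500 m to 2100 m (dry descent): warms by 9.8 × 3.4 = 33.32°C, giving 21.07°C.

21.07°C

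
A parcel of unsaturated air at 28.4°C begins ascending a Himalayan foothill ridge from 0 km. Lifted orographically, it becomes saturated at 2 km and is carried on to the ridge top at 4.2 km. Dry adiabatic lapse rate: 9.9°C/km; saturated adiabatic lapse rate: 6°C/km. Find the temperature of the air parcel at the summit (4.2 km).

From 0 m to 2000 m (dry): cools by 9.9 × 2 = 19.8°C, giving 8.6°C.
From 2000 m to 4200 m (saturated): cools by 6 × 2.2 = 13.2°C, giving -4.6°C.

-4.6°C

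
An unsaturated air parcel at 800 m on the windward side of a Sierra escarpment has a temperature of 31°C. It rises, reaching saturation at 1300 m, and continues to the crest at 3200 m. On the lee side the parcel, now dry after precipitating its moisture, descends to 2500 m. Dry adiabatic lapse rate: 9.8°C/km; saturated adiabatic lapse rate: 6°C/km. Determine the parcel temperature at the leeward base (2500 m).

From 800 m to 1300 m (dry): cools by 9.8 × 0.5 = 4.9°C, giving 26.1°C.
From 1300 m to 3200 m (saturated): cools by 6 × 1.9 = 11.4°C, giving 14.7°C.
From 3200 m to 2500 m (dry descent): warms by 9.8 × 0.7 = 6.86°C, giving 21.56°C.

21.56°C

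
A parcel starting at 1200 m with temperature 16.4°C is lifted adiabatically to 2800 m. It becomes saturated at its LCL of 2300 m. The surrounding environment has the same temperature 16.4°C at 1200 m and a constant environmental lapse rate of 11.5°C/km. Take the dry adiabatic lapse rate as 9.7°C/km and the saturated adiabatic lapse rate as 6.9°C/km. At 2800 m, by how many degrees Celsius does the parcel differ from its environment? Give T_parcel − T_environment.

Parcel:
  1200–2300 m, dry: Δz = 1.1 km ⇒ ΔT = -10.67°C; T = 5.73°C
  2300–2800 m, saturated: Δz = 0.5 km ⇒ ΔT = -3.45°C; T = 2.28°C
Environment:
  1200–2800 m, environment: Δz = 1.6 km ⇒ ΔT = -18.4°C; T = -2°C
T_parcel − T_env = 2.28 − (-2) = +4.28°C

+4.28°C (parcel warmer than environment)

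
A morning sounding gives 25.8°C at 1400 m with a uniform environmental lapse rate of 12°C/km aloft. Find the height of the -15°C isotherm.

4800 m

Height above start = (25.8 − (-15)) / 12 = 3.4 km
Altitude = 1400 m + 3400 m = 4800 m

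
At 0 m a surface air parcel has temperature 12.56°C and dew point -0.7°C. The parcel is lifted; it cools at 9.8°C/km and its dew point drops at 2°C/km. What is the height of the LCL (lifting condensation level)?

T and T_d converge at 9.8 − 2 = 7.8°C per km
Height above start = (12.56 − (-0.7)) / 7.8 = 1.7 km
LCL altitude = 0 m + 1700 m = 1700 m

1700 m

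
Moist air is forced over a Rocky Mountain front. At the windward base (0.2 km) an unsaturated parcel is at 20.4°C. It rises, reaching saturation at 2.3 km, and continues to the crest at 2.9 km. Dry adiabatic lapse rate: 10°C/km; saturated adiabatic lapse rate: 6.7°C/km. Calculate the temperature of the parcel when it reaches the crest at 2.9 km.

-4.62°C

Dry to 2300 m: -10 × 2.1 km = -21°C, so T = -0.6°C.
Saturated to 2900 m: -6.7 × 0.6 km = -4.02°C, so T = -4.62°C.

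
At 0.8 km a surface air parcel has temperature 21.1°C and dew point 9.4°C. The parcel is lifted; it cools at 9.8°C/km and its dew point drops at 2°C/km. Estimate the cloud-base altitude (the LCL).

2.3 km

T and T_d converge at 9.8 − 2 = 7.8°C per km
Height above start = (21.1 − 9.4) / 7.8 = 1.5 km
LCL altitude = 800 m + 1500 m = 2300 m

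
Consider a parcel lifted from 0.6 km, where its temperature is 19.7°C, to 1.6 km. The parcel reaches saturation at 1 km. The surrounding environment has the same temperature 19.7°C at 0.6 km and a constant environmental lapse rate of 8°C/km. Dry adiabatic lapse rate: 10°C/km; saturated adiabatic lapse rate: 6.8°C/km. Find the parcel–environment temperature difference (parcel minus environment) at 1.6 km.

-0.08°C (parcel cooler than environment)

Parcel:
  600–1000 m, dry: Δz = 0.4 km ⇒ ΔT = -4°C; T = 15.7°C
  1000–1600 m, saturated: Δz = 0.6 km ⇒ ΔT = -4.08°C; T = 11.62°C
Environment:
  600–1600 m, environment: Δz = 1 km ⇒ ΔT = -8°C; T = 11.7°C
T_parcel − T_env = 11.62 − 11.7 = -0.08°C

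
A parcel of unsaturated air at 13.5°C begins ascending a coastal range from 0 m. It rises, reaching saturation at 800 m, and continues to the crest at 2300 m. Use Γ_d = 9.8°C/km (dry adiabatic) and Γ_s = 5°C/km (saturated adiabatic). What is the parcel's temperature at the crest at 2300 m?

-1.84°C

Dry to 800 m: -9.8 × 0.8 km = -7.84°C, so T = 5.66°C.
Saturated to 2300 m: -5 × 1.5 km = -7.5°C, so T = -1.84°C.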